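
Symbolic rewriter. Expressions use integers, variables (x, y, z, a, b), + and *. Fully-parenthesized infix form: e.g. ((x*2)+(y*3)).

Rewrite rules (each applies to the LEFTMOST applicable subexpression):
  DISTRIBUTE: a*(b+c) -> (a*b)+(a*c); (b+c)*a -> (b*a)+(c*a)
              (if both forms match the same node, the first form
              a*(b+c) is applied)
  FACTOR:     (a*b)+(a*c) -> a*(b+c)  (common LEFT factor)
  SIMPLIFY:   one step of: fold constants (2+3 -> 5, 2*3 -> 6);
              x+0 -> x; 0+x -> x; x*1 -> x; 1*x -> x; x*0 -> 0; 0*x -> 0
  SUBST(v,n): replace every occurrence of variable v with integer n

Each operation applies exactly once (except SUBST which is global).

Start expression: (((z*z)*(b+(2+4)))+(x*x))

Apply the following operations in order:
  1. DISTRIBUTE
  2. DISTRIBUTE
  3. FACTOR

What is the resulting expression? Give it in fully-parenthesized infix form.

Start: (((z*z)*(b+(2+4)))+(x*x))
Apply DISTRIBUTE at L (target: ((z*z)*(b+(2+4)))): (((z*z)*(b+(2+4)))+(x*x)) -> ((((z*z)*b)+((z*z)*(2+4)))+(x*x))
Apply DISTRIBUTE at LR (target: ((z*z)*(2+4))): ((((z*z)*b)+((z*z)*(2+4)))+(x*x)) -> ((((z*z)*b)+(((z*z)*2)+((z*z)*4)))+(x*x))
Apply FACTOR at LR (target: (((z*z)*2)+((z*z)*4))): ((((z*z)*b)+(((z*z)*2)+((z*z)*4)))+(x*x)) -> ((((z*z)*b)+((z*z)*(2+4)))+(x*x))

Answer: ((((z*z)*b)+((z*z)*(2+4)))+(x*x))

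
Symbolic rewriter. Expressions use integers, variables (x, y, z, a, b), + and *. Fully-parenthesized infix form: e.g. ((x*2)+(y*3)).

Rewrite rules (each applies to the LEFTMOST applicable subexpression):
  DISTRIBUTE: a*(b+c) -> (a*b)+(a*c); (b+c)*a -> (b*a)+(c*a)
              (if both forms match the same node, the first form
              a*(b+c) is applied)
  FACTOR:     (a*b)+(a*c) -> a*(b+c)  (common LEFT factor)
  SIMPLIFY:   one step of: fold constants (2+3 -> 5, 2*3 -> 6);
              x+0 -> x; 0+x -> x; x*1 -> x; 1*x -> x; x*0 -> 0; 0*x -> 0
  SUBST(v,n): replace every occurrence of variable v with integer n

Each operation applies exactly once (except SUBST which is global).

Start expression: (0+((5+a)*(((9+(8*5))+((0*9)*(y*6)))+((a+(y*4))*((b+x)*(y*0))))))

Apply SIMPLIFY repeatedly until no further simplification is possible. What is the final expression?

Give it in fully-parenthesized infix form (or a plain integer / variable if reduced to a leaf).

Start: (0+((5+a)*(((9+(8*5))+((0*9)*(y*6)))+((a+(y*4))*((b+x)*(y*0))))))
Step 1: at root: (0+((5+a)*(((9+(8*5))+((0*9)*(y*6)))+((a+(y*4))*((b+x)*(y*0)))))) -> ((5+a)*(((9+(8*5))+((0*9)*(y*6)))+((a+(y*4))*((b+x)*(y*0))))); overall: (0+((5+a)*(((9+(8*5))+((0*9)*(y*6)))+((a+(y*4))*((b+x)*(y*0)))))) -> ((5+a)*(((9+(8*5))+((0*9)*(y*6)))+((a+(y*4))*((b+x)*(y*0)))))
Step 2: at RLLR: (8*5) -> 40; overall: ((5+a)*(((9+(8*5))+((0*9)*(y*6)))+((a+(y*4))*((b+x)*(y*0))))) -> ((5+a)*(((9+40)+((0*9)*(y*6)))+((a+(y*4))*((b+x)*(y*0)))))
Step 3: at RLL: (9+40) -> 49; overall: ((5+a)*(((9+40)+((0*9)*(y*6)))+((a+(y*4))*((b+x)*(y*0))))) -> ((5+a)*((49+((0*9)*(y*6)))+((a+(y*4))*((b+x)*(y*0)))))
Step 4: at RLRL: (0*9) -> 0; overall: ((5+a)*((49+((0*9)*(y*6)))+((a+(y*4))*((b+x)*(y*0))))) -> ((5+a)*((49+(0*(y*6)))+((a+(y*4))*((b+x)*(y*0)))))
Step 5: at RLR: (0*(y*6)) -> 0; overall: ((5+a)*((49+(0*(y*6)))+((a+(y*4))*((b+x)*(y*0))))) -> ((5+a)*((49+0)+((a+(y*4))*((b+x)*(y*0)))))
Step 6: at RL: (49+0) -> 49; overall: ((5+a)*((49+0)+((a+(y*4))*((b+x)*(y*0))))) -> ((5+a)*(49+((a+(y*4))*((b+x)*(y*0)))))
Step 7: at RRRR: (y*0) -> 0; overall: ((5+a)*(49+((a+(y*4))*((b+x)*(y*0))))) -> ((5+a)*(49+((a+(y*4))*((b+x)*0))))
Step 8: at RRR: ((b+x)*0) -> 0; overall: ((5+a)*(49+((a+(y*4))*((b+x)*0)))) -> ((5+a)*(49+((a+(y*4))*0)))
Step 9: at RR: ((a+(y*4))*0) -> 0; overall: ((5+a)*(49+((a+(y*4))*0))) -> ((5+a)*(49+0))
Step 10: at R: (49+0) -> 49; overall: ((5+a)*(49+0)) -> ((5+a)*49)
Fixed point: ((5+a)*49)

Answer: ((5+a)*49)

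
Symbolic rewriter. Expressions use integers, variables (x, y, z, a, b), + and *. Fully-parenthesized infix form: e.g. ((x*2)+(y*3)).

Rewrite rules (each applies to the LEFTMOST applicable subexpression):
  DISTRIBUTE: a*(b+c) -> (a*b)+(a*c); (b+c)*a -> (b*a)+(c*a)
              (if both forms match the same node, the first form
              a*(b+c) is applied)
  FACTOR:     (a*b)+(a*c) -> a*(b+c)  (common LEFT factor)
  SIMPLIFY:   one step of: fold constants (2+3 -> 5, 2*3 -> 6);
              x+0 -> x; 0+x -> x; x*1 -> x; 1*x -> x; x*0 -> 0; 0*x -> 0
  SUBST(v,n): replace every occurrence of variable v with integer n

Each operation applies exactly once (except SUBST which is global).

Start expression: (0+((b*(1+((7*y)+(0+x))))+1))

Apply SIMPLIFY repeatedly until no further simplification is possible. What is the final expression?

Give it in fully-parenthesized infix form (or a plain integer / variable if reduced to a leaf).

Start: (0+((b*(1+((7*y)+(0+x))))+1))
Step 1: at root: (0+((b*(1+((7*y)+(0+x))))+1)) -> ((b*(1+((7*y)+(0+x))))+1); overall: (0+((b*(1+((7*y)+(0+x))))+1)) -> ((b*(1+((7*y)+(0+x))))+1)
Step 2: at LRRR: (0+x) -> x; overall: ((b*(1+((7*y)+(0+x))))+1) -> ((b*(1+((7*y)+x)))+1)
Fixed point: ((b*(1+((7*y)+x)))+1)

Answer: ((b*(1+((7*y)+x)))+1)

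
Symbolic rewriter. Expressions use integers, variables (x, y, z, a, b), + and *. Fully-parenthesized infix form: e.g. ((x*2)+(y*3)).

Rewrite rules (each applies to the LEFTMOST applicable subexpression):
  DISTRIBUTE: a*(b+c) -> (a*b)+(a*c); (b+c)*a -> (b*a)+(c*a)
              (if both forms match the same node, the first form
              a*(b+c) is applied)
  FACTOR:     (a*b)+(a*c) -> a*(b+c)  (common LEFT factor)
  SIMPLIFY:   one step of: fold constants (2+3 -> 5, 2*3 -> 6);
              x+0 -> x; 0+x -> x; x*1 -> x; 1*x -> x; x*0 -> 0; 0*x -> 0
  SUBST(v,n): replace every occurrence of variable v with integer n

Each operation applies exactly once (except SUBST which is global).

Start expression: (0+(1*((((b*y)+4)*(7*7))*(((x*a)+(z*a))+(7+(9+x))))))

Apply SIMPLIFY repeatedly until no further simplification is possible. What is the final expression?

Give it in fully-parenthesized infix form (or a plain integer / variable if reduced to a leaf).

Start: (0+(1*((((b*y)+4)*(7*7))*(((x*a)+(z*a))+(7+(9+x))))))
Step 1: at root: (0+(1*((((b*y)+4)*(7*7))*(((x*a)+(z*a))+(7+(9+x)))))) -> (1*((((b*y)+4)*(7*7))*(((x*a)+(z*a))+(7+(9+x))))); overall: (0+(1*((((b*y)+4)*(7*7))*(((x*a)+(z*a))+(7+(9+x)))))) -> (1*((((b*y)+4)*(7*7))*(((x*a)+(z*a))+(7+(9+x)))))
Step 2: at root: (1*((((b*y)+4)*(7*7))*(((x*a)+(z*a))+(7+(9+x))))) -> ((((b*y)+4)*(7*7))*(((x*a)+(z*a))+(7+(9+x)))); overall: (1*((((b*y)+4)*(7*7))*(((x*a)+(z*a))+(7+(9+x))))) -> ((((b*y)+4)*(7*7))*(((x*a)+(z*a))+(7+(9+x))))
Step 3: at LR: (7*7) -> 49; overall: ((((b*y)+4)*(7*7))*(((x*a)+(z*a))+(7+(9+x)))) -> ((((b*y)+4)*49)*(((x*a)+(z*a))+(7+(9+x))))
Fixed point: ((((b*y)+4)*49)*(((x*a)+(z*a))+(7+(9+x))))

Answer: ((((b*y)+4)*49)*(((x*a)+(z*a))+(7+(9+x))))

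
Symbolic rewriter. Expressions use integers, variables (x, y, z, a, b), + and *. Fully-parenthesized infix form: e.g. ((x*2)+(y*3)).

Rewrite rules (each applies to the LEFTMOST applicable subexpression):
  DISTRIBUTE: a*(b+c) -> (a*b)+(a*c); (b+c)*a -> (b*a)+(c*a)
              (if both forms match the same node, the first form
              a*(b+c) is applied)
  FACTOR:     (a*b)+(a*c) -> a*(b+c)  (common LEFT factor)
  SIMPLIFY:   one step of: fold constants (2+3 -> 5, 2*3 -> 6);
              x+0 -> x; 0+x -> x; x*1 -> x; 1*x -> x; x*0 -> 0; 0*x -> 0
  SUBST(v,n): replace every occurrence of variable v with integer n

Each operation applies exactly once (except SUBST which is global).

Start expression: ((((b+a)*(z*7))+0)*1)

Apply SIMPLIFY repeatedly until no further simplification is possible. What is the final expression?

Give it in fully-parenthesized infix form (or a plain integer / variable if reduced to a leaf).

Answer: ((b+a)*(z*7))

Derivation:
Start: ((((b+a)*(z*7))+0)*1)
Step 1: at root: ((((b+a)*(z*7))+0)*1) -> (((b+a)*(z*7))+0); overall: ((((b+a)*(z*7))+0)*1) -> (((b+a)*(z*7))+0)
Step 2: at root: (((b+a)*(z*7))+0) -> ((b+a)*(z*7)); overall: (((b+a)*(z*7))+0) -> ((b+a)*(z*7))
Fixed point: ((b+a)*(z*7))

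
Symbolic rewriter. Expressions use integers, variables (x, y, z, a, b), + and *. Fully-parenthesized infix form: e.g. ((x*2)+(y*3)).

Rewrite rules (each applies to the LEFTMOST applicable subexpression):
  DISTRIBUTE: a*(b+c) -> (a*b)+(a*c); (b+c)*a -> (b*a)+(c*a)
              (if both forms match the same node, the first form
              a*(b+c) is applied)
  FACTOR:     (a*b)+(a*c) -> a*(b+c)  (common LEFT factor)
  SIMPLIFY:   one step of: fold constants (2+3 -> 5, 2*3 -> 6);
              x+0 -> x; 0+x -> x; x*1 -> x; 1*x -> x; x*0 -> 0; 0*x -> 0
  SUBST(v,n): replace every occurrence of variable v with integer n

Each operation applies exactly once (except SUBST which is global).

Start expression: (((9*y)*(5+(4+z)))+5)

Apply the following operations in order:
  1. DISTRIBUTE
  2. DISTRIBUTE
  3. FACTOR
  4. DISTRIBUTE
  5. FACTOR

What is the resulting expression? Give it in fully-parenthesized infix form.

Answer: ((((9*y)*5)+((9*y)*(4+z)))+5)

Derivation:
Start: (((9*y)*(5+(4+z)))+5)
Apply DISTRIBUTE at L (target: ((9*y)*(5+(4+z)))): (((9*y)*(5+(4+z)))+5) -> ((((9*y)*5)+((9*y)*(4+z)))+5)
Apply DISTRIBUTE at LR (target: ((9*y)*(4+z))): ((((9*y)*5)+((9*y)*(4+z)))+5) -> ((((9*y)*5)+(((9*y)*4)+((9*y)*z)))+5)
Apply FACTOR at LR (target: (((9*y)*4)+((9*y)*z))): ((((9*y)*5)+(((9*y)*4)+((9*y)*z)))+5) -> ((((9*y)*5)+((9*y)*(4+z)))+5)
Apply DISTRIBUTE at LR (target: ((9*y)*(4+z))): ((((9*y)*5)+((9*y)*(4+z)))+5) -> ((((9*y)*5)+(((9*y)*4)+((9*y)*z)))+5)
Apply FACTOR at LR (target: (((9*y)*4)+((9*y)*z))): ((((9*y)*5)+(((9*y)*4)+((9*y)*z)))+5) -> ((((9*y)*5)+((9*y)*(4+z)))+5)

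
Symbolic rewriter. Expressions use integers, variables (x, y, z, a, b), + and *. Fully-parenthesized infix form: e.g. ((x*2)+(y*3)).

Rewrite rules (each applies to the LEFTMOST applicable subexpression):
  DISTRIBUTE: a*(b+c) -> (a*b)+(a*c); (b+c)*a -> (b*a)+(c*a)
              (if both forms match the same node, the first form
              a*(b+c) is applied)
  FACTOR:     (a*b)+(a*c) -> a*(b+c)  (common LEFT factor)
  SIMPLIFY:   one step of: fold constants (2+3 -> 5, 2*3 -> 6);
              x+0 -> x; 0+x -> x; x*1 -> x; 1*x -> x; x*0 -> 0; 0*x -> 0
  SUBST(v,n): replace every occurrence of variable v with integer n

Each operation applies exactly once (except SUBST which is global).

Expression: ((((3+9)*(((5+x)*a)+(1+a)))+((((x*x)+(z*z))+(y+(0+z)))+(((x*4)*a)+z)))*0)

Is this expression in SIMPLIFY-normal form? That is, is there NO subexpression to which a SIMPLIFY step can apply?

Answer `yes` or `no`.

Expression: ((((3+9)*(((5+x)*a)+(1+a)))+((((x*x)+(z*z))+(y+(0+z)))+(((x*4)*a)+z)))*0)
Scanning for simplifiable subexpressions (pre-order)...
  at root: ((((3+9)*(((5+x)*a)+(1+a)))+((((x*x)+(z*z))+(y+(0+z)))+(((x*4)*a)+z)))*0) (SIMPLIFIABLE)
  at L: (((3+9)*(((5+x)*a)+(1+a)))+((((x*x)+(z*z))+(y+(0+z)))+(((x*4)*a)+z))) (not simplifiable)
  at LL: ((3+9)*(((5+x)*a)+(1+a))) (not simplifiable)
  at LLL: (3+9) (SIMPLIFIABLE)
  at LLR: (((5+x)*a)+(1+a)) (not simplifiable)
  at LLRL: ((5+x)*a) (not simplifiable)
  at LLRLL: (5+x) (not simplifiable)
  at LLRR: (1+a) (not simplifiable)
  at LR: ((((x*x)+(z*z))+(y+(0+z)))+(((x*4)*a)+z)) (not simplifiable)
  at LRL: (((x*x)+(z*z))+(y+(0+z))) (not simplifiable)
  at LRLL: ((x*x)+(z*z)) (not simplifiable)
  at LRLLL: (x*x) (not simplifiable)
  at LRLLR: (z*z) (not simplifiable)
  at LRLR: (y+(0+z)) (not simplifiable)
  at LRLRR: (0+z) (SIMPLIFIABLE)
  at LRR: (((x*4)*a)+z) (not simplifiable)
  at LRRL: ((x*4)*a) (not simplifiable)
  at LRRLL: (x*4) (not simplifiable)
Found simplifiable subexpr at path root: ((((3+9)*(((5+x)*a)+(1+a)))+((((x*x)+(z*z))+(y+(0+z)))+(((x*4)*a)+z)))*0)
One SIMPLIFY step would give: 0
-> NOT in normal form.

Answer: no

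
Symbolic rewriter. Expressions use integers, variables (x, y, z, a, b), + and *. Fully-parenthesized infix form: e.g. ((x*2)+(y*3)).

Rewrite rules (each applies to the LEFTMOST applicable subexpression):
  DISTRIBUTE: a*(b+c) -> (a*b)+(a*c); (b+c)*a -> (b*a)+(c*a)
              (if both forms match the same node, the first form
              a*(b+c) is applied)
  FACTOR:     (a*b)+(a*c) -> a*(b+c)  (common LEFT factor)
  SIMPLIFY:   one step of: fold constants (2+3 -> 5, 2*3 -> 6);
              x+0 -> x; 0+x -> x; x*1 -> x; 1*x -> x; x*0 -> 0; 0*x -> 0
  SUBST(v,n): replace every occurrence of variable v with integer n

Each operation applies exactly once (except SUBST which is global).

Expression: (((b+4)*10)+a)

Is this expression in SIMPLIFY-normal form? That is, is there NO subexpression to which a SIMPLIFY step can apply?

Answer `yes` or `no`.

Answer: yes

Derivation:
Expression: (((b+4)*10)+a)
Scanning for simplifiable subexpressions (pre-order)...
  at root: (((b+4)*10)+a) (not simplifiable)
  at L: ((b+4)*10) (not simplifiable)
  at LL: (b+4) (not simplifiable)
Result: no simplifiable subexpression found -> normal form.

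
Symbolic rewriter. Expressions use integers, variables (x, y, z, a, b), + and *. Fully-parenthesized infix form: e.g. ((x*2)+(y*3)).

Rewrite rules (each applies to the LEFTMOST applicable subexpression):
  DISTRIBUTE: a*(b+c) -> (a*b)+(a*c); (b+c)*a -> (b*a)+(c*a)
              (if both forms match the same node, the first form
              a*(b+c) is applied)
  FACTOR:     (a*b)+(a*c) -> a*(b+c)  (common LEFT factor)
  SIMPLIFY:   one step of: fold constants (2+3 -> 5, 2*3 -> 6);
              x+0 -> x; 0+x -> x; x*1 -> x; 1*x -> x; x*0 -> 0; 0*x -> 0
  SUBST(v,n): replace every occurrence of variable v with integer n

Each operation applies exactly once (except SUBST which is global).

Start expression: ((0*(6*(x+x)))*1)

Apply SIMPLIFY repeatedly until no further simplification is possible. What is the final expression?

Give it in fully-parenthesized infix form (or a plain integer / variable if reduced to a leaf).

Answer: 0

Derivation:
Start: ((0*(6*(x+x)))*1)
Step 1: at root: ((0*(6*(x+x)))*1) -> (0*(6*(x+x))); overall: ((0*(6*(x+x)))*1) -> (0*(6*(x+x)))
Step 2: at root: (0*(6*(x+x))) -> 0; overall: (0*(6*(x+x))) -> 0
Fixed point: 0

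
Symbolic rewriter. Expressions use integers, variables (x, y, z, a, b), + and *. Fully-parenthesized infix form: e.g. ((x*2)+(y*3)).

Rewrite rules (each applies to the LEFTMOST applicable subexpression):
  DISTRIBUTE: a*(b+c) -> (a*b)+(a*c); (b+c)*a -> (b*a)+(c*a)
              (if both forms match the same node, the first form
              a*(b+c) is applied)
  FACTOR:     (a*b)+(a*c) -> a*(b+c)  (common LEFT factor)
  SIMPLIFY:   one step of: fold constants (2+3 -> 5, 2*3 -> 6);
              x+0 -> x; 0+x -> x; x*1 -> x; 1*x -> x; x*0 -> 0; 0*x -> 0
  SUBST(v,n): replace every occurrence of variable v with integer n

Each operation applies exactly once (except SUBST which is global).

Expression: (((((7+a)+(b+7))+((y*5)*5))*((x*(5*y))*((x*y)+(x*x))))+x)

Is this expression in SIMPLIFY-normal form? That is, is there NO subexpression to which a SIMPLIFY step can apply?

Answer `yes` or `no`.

Answer: yes

Derivation:
Expression: (((((7+a)+(b+7))+((y*5)*5))*((x*(5*y))*((x*y)+(x*x))))+x)
Scanning for simplifiable subexpressions (pre-order)...
  at root: (((((7+a)+(b+7))+((y*5)*5))*((x*(5*y))*((x*y)+(x*x))))+x) (not simplifiable)
  at L: ((((7+a)+(b+7))+((y*5)*5))*((x*(5*y))*((x*y)+(x*x)))) (not simplifiable)
  at LL: (((7+a)+(b+7))+((y*5)*5)) (not simplifiable)
  at LLL: ((7+a)+(b+7)) (not simplifiable)
  at LLLL: (7+a) (not simplifiable)
  at LLLR: (b+7) (not simplifiable)
  at LLR: ((y*5)*5) (not simplifiable)
  at LLRL: (y*5) (not simplifiable)
  at LR: ((x*(5*y))*((x*y)+(x*x))) (not simplifiable)
  at LRL: (x*(5*y)) (not simplifiable)
  at LRLR: (5*y) (not simplifiable)
  at LRR: ((x*y)+(x*x)) (not simplifiable)
  at LRRL: (x*y) (not simplifiable)
  at LRRR: (x*x) (not simplifiable)
Result: no simplifiable subexpression found -> normal form.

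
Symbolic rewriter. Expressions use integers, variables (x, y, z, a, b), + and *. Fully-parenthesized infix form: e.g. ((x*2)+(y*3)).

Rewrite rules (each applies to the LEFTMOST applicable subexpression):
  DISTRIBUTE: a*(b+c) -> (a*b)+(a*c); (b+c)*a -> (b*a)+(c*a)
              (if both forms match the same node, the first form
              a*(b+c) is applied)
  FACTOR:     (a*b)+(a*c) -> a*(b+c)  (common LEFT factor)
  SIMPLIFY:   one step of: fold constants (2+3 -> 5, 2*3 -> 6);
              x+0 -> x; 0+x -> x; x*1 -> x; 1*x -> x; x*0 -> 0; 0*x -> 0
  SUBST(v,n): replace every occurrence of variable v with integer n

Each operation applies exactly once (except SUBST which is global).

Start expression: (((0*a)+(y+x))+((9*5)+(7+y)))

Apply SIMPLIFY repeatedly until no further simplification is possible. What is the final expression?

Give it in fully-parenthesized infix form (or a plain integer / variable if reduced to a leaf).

Start: (((0*a)+(y+x))+((9*5)+(7+y)))
Step 1: at LL: (0*a) -> 0; overall: (((0*a)+(y+x))+((9*5)+(7+y))) -> ((0+(y+x))+((9*5)+(7+y)))
Step 2: at L: (0+(y+x)) -> (y+x); overall: ((0+(y+x))+((9*5)+(7+y))) -> ((y+x)+((9*5)+(7+y)))
Step 3: at RL: (9*5) -> 45; overall: ((y+x)+((9*5)+(7+y))) -> ((y+x)+(45+(7+y)))
Fixed point: ((y+x)+(45+(7+y)))

Answer: ((y+x)+(45+(7+y)))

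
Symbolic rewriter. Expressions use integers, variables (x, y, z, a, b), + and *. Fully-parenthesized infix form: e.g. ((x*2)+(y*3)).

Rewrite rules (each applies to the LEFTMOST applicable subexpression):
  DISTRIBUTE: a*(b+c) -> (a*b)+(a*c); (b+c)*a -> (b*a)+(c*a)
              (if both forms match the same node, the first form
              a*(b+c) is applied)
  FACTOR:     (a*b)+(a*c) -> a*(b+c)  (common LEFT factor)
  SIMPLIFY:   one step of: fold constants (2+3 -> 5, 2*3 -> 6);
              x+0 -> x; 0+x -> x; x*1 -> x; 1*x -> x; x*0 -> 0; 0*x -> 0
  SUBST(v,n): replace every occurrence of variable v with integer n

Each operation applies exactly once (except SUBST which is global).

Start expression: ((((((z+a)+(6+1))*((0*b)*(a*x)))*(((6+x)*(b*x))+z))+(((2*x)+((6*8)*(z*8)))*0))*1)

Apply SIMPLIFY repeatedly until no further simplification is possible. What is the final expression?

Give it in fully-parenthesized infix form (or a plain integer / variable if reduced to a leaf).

Answer: 0

Derivation:
Start: ((((((z+a)+(6+1))*((0*b)*(a*x)))*(((6+x)*(b*x))+z))+(((2*x)+((6*8)*(z*8)))*0))*1)
Step 1: at root: ((((((z+a)+(6+1))*((0*b)*(a*x)))*(((6+x)*(b*x))+z))+(((2*x)+((6*8)*(z*8)))*0))*1) -> (((((z+a)+(6+1))*((0*b)*(a*x)))*(((6+x)*(b*x))+z))+(((2*x)+((6*8)*(z*8)))*0)); overall: ((((((z+a)+(6+1))*((0*b)*(a*x)))*(((6+x)*(b*x))+z))+(((2*x)+((6*8)*(z*8)))*0))*1) -> (((((z+a)+(6+1))*((0*b)*(a*x)))*(((6+x)*(b*x))+z))+(((2*x)+((6*8)*(z*8)))*0))
Step 2: at LLLR: (6+1) -> 7; overall: (((((z+a)+(6+1))*((0*b)*(a*x)))*(((6+x)*(b*x))+z))+(((2*x)+((6*8)*(z*8)))*0)) -> (((((z+a)+7)*((0*b)*(a*x)))*(((6+x)*(b*x))+z))+(((2*x)+((6*8)*(z*8)))*0))
Step 3: at LLRL: (0*b) -> 0; overall: (((((z+a)+7)*((0*b)*(a*x)))*(((6+x)*(b*x))+z))+(((2*x)+((6*8)*(z*8)))*0)) -> (((((z+a)+7)*(0*(a*x)))*(((6+x)*(b*x))+z))+(((2*x)+((6*8)*(z*8)))*0))
Step 4: at LLR: (0*(a*x)) -> 0; overall: (((((z+a)+7)*(0*(a*x)))*(((6+x)*(b*x))+z))+(((2*x)+((6*8)*(z*8)))*0)) -> (((((z+a)+7)*0)*(((6+x)*(b*x))+z))+(((2*x)+((6*8)*(z*8)))*0))
Step 5: at LL: (((z+a)+7)*0) -> 0; overall: (((((z+a)+7)*0)*(((6+x)*(b*x))+z))+(((2*x)+((6*8)*(z*8)))*0)) -> ((0*(((6+x)*(b*x))+z))+(((2*x)+((6*8)*(z*8)))*0))
Step 6: at L: (0*(((6+x)*(b*x))+z)) -> 0; overall: ((0*(((6+x)*(b*x))+z))+(((2*x)+((6*8)*(z*8)))*0)) -> (0+(((2*x)+((6*8)*(z*8)))*0))
Step 7: at root: (0+(((2*x)+((6*8)*(z*8)))*0)) -> (((2*x)+((6*8)*(z*8)))*0); overall: (0+(((2*x)+((6*8)*(z*8)))*0)) -> (((2*x)+((6*8)*(z*8)))*0)
Step 8: at root: (((2*x)+((6*8)*(z*8)))*0) -> 0; overall: (((2*x)+((6*8)*(z*8)))*0) -> 0
Fixed point: 0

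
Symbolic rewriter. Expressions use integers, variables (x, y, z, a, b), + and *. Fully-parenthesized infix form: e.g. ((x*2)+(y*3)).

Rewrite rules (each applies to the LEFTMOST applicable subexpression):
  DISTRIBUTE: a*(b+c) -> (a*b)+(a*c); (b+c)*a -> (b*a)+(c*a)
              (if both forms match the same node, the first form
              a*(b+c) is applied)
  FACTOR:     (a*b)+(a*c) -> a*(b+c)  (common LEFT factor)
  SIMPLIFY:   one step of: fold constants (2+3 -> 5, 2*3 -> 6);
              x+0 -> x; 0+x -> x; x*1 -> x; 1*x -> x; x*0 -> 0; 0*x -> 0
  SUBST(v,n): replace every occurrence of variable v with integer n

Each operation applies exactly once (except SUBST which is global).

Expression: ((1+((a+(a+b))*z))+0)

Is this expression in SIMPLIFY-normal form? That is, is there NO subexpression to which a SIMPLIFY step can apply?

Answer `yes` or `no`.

Answer: no

Derivation:
Expression: ((1+((a+(a+b))*z))+0)
Scanning for simplifiable subexpressions (pre-order)...
  at root: ((1+((a+(a+b))*z))+0) (SIMPLIFIABLE)
  at L: (1+((a+(a+b))*z)) (not simplifiable)
  at LR: ((a+(a+b))*z) (not simplifiable)
  at LRL: (a+(a+b)) (not simplifiable)
  at LRLR: (a+b) (not simplifiable)
Found simplifiable subexpr at path root: ((1+((a+(a+b))*z))+0)
One SIMPLIFY step would give: (1+((a+(a+b))*z))
-> NOT in normal form.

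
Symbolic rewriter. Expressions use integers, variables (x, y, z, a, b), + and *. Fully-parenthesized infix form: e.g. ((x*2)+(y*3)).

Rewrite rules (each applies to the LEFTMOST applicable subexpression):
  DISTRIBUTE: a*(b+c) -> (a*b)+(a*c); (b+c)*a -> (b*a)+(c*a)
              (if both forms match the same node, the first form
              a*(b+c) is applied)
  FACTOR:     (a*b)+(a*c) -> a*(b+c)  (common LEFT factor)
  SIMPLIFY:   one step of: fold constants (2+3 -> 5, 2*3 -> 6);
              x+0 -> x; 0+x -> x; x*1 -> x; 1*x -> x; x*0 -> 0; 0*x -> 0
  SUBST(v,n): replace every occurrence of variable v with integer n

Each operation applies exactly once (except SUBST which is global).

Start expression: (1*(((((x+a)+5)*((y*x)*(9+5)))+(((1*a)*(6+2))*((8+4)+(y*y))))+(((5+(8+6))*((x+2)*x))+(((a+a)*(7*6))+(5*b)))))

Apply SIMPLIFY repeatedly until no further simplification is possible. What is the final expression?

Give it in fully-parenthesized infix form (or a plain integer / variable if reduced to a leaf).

Start: (1*(((((x+a)+5)*((y*x)*(9+5)))+(((1*a)*(6+2))*((8+4)+(y*y))))+(((5+(8+6))*((x+2)*x))+(((a+a)*(7*6))+(5*b)))))
Step 1: at root: (1*(((((x+a)+5)*((y*x)*(9+5)))+(((1*a)*(6+2))*((8+4)+(y*y))))+(((5+(8+6))*((x+2)*x))+(((a+a)*(7*6))+(5*b))))) -> (((((x+a)+5)*((y*x)*(9+5)))+(((1*a)*(6+2))*((8+4)+(y*y))))+(((5+(8+6))*((x+2)*x))+(((a+a)*(7*6))+(5*b)))); overall: (1*(((((x+a)+5)*((y*x)*(9+5)))+(((1*a)*(6+2))*((8+4)+(y*y))))+(((5+(8+6))*((x+2)*x))+(((a+a)*(7*6))+(5*b))))) -> (((((x+a)+5)*((y*x)*(9+5)))+(((1*a)*(6+2))*((8+4)+(y*y))))+(((5+(8+6))*((x+2)*x))+(((a+a)*(7*6))+(5*b))))
Step 2: at LLRR: (9+5) -> 14; overall: (((((x+a)+5)*((y*x)*(9+5)))+(((1*a)*(6+2))*((8+4)+(y*y))))+(((5+(8+6))*((x+2)*x))+(((a+a)*(7*6))+(5*b)))) -> (((((x+a)+5)*((y*x)*14))+(((1*a)*(6+2))*((8+4)+(y*y))))+(((5+(8+6))*((x+2)*x))+(((a+a)*(7*6))+(5*b))))
Step 3: at LRLL: (1*a) -> a; overall: (((((x+a)+5)*((y*x)*14))+(((1*a)*(6+2))*((8+4)+(y*y))))+(((5+(8+6))*((x+2)*x))+(((a+a)*(7*6))+(5*b)))) -> (((((x+a)+5)*((y*x)*14))+((a*(6+2))*((8+4)+(y*y))))+(((5+(8+6))*((x+2)*x))+(((a+a)*(7*6))+(5*b))))
Step 4: at LRLR: (6+2) -> 8; overall: (((((x+a)+5)*((y*x)*14))+((a*(6+2))*((8+4)+(y*y))))+(((5+(8+6))*((x+2)*x))+(((a+a)*(7*6))+(5*b)))) -> (((((x+a)+5)*((y*x)*14))+((a*8)*((8+4)+(y*y))))+(((5+(8+6))*((x+2)*x))+(((a+a)*(7*6))+(5*b))))
Step 5: at LRRL: (8+4) -> 12; overall: (((((x+a)+5)*((y*x)*14))+((a*8)*((8+4)+(y*y))))+(((5+(8+6))*((x+2)*x))+(((a+a)*(7*6))+(5*b)))) -> (((((x+a)+5)*((y*x)*14))+((a*8)*(12+(y*y))))+(((5+(8+6))*((x+2)*x))+(((a+a)*(7*6))+(5*b))))
Step 6: at RLLR: (8+6) -> 14; overall: (((((x+a)+5)*((y*x)*14))+((a*8)*(12+(y*y))))+(((5+(8+6))*((x+2)*x))+(((a+a)*(7*6))+(5*b)))) -> (((((x+a)+5)*((y*x)*14))+((a*8)*(12+(y*y))))+(((5+14)*((x+2)*x))+(((a+a)*(7*6))+(5*b))))
Step 7: at RLL: (5+14) -> 19; overall: (((((x+a)+5)*((y*x)*14))+((a*8)*(12+(y*y))))+(((5+14)*((x+2)*x))+(((a+a)*(7*6))+(5*b)))) -> (((((x+a)+5)*((y*x)*14))+((a*8)*(12+(y*y))))+((19*((x+2)*x))+(((a+a)*(7*6))+(5*b))))
Step 8: at RRLR: (7*6) -> 42; overall: (((((x+a)+5)*((y*x)*14))+((a*8)*(12+(y*y))))+((19*((x+2)*x))+(((a+a)*(7*6))+(5*b)))) -> (((((x+a)+5)*((y*x)*14))+((a*8)*(12+(y*y))))+((19*((x+2)*x))+(((a+a)*42)+(5*b))))
Fixed point: (((((x+a)+5)*((y*x)*14))+((a*8)*(12+(y*y))))+((19*((x+2)*x))+(((a+a)*42)+(5*b))))

Answer: (((((x+a)+5)*((y*x)*14))+((a*8)*(12+(y*y))))+((19*((x+2)*x))+(((a+a)*42)+(5*b))))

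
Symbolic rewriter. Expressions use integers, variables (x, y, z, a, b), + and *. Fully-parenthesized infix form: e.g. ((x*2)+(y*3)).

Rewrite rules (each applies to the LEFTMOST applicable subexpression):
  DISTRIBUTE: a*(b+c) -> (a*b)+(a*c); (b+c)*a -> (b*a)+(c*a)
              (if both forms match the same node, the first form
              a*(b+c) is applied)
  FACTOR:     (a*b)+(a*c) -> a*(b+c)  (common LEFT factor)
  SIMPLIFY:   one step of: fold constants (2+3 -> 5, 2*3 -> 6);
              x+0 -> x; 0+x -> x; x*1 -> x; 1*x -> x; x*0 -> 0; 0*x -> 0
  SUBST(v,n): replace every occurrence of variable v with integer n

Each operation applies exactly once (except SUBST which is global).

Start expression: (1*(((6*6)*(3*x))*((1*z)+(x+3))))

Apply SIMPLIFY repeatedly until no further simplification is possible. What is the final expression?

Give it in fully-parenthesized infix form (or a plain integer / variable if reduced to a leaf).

Start: (1*(((6*6)*(3*x))*((1*z)+(x+3))))
Step 1: at root: (1*(((6*6)*(3*x))*((1*z)+(x+3)))) -> (((6*6)*(3*x))*((1*z)+(x+3))); overall: (1*(((6*6)*(3*x))*((1*z)+(x+3)))) -> (((6*6)*(3*x))*((1*z)+(x+3)))
Step 2: at LL: (6*6) -> 36; overall: (((6*6)*(3*x))*((1*z)+(x+3))) -> ((36*(3*x))*((1*z)+(x+3)))
Step 3: at RL: (1*z) -> z; overall: ((36*(3*x))*((1*z)+(x+3))) -> ((36*(3*x))*(z+(x+3)))
Fixed point: ((36*(3*x))*(z+(x+3)))

Answer: ((36*(3*x))*(z+(x+3)))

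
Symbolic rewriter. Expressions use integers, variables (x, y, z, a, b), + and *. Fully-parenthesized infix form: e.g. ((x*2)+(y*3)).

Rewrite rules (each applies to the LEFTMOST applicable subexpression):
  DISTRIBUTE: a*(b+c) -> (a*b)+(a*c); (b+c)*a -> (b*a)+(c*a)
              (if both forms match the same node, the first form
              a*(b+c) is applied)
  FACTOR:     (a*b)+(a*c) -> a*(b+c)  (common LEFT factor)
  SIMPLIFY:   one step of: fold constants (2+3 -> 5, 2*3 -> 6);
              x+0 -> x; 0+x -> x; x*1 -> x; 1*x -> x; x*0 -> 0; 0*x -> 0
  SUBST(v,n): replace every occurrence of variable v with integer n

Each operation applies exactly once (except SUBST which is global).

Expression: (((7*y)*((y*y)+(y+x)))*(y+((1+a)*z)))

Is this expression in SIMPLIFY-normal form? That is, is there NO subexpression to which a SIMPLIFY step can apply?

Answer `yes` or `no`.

Expression: (((7*y)*((y*y)+(y+x)))*(y+((1+a)*z)))
Scanning for simplifiable subexpressions (pre-order)...
  at root: (((7*y)*((y*y)+(y+x)))*(y+((1+a)*z))) (not simplifiable)
  at L: ((7*y)*((y*y)+(y+x))) (not simplifiable)
  at LL: (7*y) (not simplifiable)
  at LR: ((y*y)+(y+x)) (not simplifiable)
  at LRL: (y*y) (not simplifiable)
  at LRR: (y+x) (not simplifiable)
  at R: (y+((1+a)*z)) (not simplifiable)
  at RR: ((1+a)*z) (not simplifiable)
  at RRL: (1+a) (not simplifiable)
Result: no simplifiable subexpression found -> normal form.

Answer: yes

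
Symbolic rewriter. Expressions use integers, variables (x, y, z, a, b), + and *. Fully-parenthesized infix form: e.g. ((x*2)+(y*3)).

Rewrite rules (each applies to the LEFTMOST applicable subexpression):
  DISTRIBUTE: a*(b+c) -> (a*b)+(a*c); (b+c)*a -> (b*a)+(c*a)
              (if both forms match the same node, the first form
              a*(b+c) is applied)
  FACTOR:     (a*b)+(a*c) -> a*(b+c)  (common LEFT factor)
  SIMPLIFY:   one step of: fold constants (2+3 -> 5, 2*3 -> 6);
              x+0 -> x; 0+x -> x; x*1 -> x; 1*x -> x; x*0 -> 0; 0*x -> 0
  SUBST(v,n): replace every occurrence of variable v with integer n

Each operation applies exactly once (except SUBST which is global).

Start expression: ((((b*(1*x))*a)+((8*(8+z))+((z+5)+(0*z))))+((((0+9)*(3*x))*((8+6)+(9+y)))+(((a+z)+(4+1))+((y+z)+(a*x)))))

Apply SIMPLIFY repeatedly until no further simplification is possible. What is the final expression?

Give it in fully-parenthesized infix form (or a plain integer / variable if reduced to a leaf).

Answer: ((((b*x)*a)+((8*(8+z))+(z+5)))+(((9*(3*x))*(14+(9+y)))+(((a+z)+5)+((y+z)+(a*x)))))

Derivation:
Start: ((((b*(1*x))*a)+((8*(8+z))+((z+5)+(0*z))))+((((0+9)*(3*x))*((8+6)+(9+y)))+(((a+z)+(4+1))+((y+z)+(a*x)))))
Step 1: at LLLR: (1*x) -> x; overall: ((((b*(1*x))*a)+((8*(8+z))+((z+5)+(0*z))))+((((0+9)*(3*x))*((8+6)+(9+y)))+(((a+z)+(4+1))+((y+z)+(a*x))))) -> ((((b*x)*a)+((8*(8+z))+((z+5)+(0*z))))+((((0+9)*(3*x))*((8+6)+(9+y)))+(((a+z)+(4+1))+((y+z)+(a*x)))))
Step 2: at LRRR: (0*z) -> 0; overall: ((((b*x)*a)+((8*(8+z))+((z+5)+(0*z))))+((((0+9)*(3*x))*((8+6)+(9+y)))+(((a+z)+(4+1))+((y+z)+(a*x))))) -> ((((b*x)*a)+((8*(8+z))+((z+5)+0)))+((((0+9)*(3*x))*((8+6)+(9+y)))+(((a+z)+(4+1))+((y+z)+(a*x)))))
Step 3: at LRR: ((z+5)+0) -> (z+5); overall: ((((b*x)*a)+((8*(8+z))+((z+5)+0)))+((((0+9)*(3*x))*((8+6)+(9+y)))+(((a+z)+(4+1))+((y+z)+(a*x))))) -> ((((b*x)*a)+((8*(8+z))+(z+5)))+((((0+9)*(3*x))*((8+6)+(9+y)))+(((a+z)+(4+1))+((y+z)+(a*x)))))
Step 4: at RLLL: (0+9) -> 9; overall: ((((b*x)*a)+((8*(8+z))+(z+5)))+((((0+9)*(3*x))*((8+6)+(9+y)))+(((a+z)+(4+1))+((y+z)+(a*x))))) -> ((((b*x)*a)+((8*(8+z))+(z+5)))+(((9*(3*x))*((8+6)+(9+y)))+(((a+z)+(4+1))+((y+z)+(a*x)))))
Step 5: at RLRL: (8+6) -> 14; overall: ((((b*x)*a)+((8*(8+z))+(z+5)))+(((9*(3*x))*((8+6)+(9+y)))+(((a+z)+(4+1))+((y+z)+(a*x))))) -> ((((b*x)*a)+((8*(8+z))+(z+5)))+(((9*(3*x))*(14+(9+y)))+(((a+z)+(4+1))+((y+z)+(a*x)))))
Step 6: at RRLR: (4+1) -> 5; overall: ((((b*x)*a)+((8*(8+z))+(z+5)))+(((9*(3*x))*(14+(9+y)))+(((a+z)+(4+1))+((y+z)+(a*x))))) -> ((((b*x)*a)+((8*(8+z))+(z+5)))+(((9*(3*x))*(14+(9+y)))+(((a+z)+5)+((y+z)+(a*x)))))
Fixed point: ((((b*x)*a)+((8*(8+z))+(z+5)))+(((9*(3*x))*(14+(9+y)))+(((a+z)+5)+((y+z)+(a*x)))))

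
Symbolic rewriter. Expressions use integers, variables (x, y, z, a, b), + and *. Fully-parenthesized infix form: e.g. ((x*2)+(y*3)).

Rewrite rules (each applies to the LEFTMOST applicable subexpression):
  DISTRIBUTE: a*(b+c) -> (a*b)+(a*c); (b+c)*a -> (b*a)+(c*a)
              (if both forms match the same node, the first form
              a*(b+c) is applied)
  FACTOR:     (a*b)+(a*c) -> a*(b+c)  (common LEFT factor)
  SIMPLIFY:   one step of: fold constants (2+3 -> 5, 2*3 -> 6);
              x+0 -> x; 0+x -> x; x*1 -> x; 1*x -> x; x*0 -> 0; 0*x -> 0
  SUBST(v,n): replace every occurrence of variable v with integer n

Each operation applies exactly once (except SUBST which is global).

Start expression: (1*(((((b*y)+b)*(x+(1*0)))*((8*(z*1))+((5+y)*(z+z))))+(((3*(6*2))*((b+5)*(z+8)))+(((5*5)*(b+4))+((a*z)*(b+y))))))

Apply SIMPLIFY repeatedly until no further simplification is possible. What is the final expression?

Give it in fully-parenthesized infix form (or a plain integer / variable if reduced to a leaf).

Answer: (((((b*y)+b)*x)*((8*z)+((5+y)*(z+z))))+((36*((b+5)*(z+8)))+((25*(b+4))+((a*z)*(b+y)))))

Derivation:
Start: (1*(((((b*y)+b)*(x+(1*0)))*((8*(z*1))+((5+y)*(z+z))))+(((3*(6*2))*((b+5)*(z+8)))+(((5*5)*(b+4))+((a*z)*(b+y))))))
Step 1: at root: (1*(((((b*y)+b)*(x+(1*0)))*((8*(z*1))+((5+y)*(z+z))))+(((3*(6*2))*((b+5)*(z+8)))+(((5*5)*(b+4))+((a*z)*(b+y)))))) -> (((((b*y)+b)*(x+(1*0)))*((8*(z*1))+((5+y)*(z+z))))+(((3*(6*2))*((b+5)*(z+8)))+(((5*5)*(b+4))+((a*z)*(b+y))))); overall: (1*(((((b*y)+b)*(x+(1*0)))*((8*(z*1))+((5+y)*(z+z))))+(((3*(6*2))*((b+5)*(z+8)))+(((5*5)*(b+4))+((a*z)*(b+y)))))) -> (((((b*y)+b)*(x+(1*0)))*((8*(z*1))+((5+y)*(z+z))))+(((3*(6*2))*((b+5)*(z+8)))+(((5*5)*(b+4))+((a*z)*(b+y)))))
Step 2: at LLRR: (1*0) -> 0; overall: (((((b*y)+b)*(x+(1*0)))*((8*(z*1))+((5+y)*(z+z))))+(((3*(6*2))*((b+5)*(z+8)))+(((5*5)*(b+4))+((a*z)*(b+y))))) -> (((((b*y)+b)*(x+0))*((8*(z*1))+((5+y)*(z+z))))+(((3*(6*2))*((b+5)*(z+8)))+(((5*5)*(b+4))+((a*z)*(b+y)))))
Step 3: at LLR: (x+0) -> x; overall: (((((b*y)+b)*(x+0))*((8*(z*1))+((5+y)*(z+z))))+(((3*(6*2))*((b+5)*(z+8)))+(((5*5)*(b+4))+((a*z)*(b+y))))) -> (((((b*y)+b)*x)*((8*(z*1))+((5+y)*(z+z))))+(((3*(6*2))*((b+5)*(z+8)))+(((5*5)*(b+4))+((a*z)*(b+y)))))
Step 4: at LRLR: (z*1) -> z; overall: (((((b*y)+b)*x)*((8*(z*1))+((5+y)*(z+z))))+(((3*(6*2))*((b+5)*(z+8)))+(((5*5)*(b+4))+((a*z)*(b+y))))) -> (((((b*y)+b)*x)*((8*z)+((5+y)*(z+z))))+(((3*(6*2))*((b+5)*(z+8)))+(((5*5)*(b+4))+((a*z)*(b+y)))))
Step 5: at RLLR: (6*2) -> 12; overall: (((((b*y)+b)*x)*((8*z)+((5+y)*(z+z))))+(((3*(6*2))*((b+5)*(z+8)))+(((5*5)*(b+4))+((a*z)*(b+y))))) -> (((((b*y)+b)*x)*((8*z)+((5+y)*(z+z))))+(((3*12)*((b+5)*(z+8)))+(((5*5)*(b+4))+((a*z)*(b+y)))))
Step 6: at RLL: (3*12) -> 36; overall: (((((b*y)+b)*x)*((8*z)+((5+y)*(z+z))))+(((3*12)*((b+5)*(z+8)))+(((5*5)*(b+4))+((a*z)*(b+y))))) -> (((((b*y)+b)*x)*((8*z)+((5+y)*(z+z))))+((36*((b+5)*(z+8)))+(((5*5)*(b+4))+((a*z)*(b+y)))))
Step 7: at RRLL: (5*5) -> 25; overall: (((((b*y)+b)*x)*((8*z)+((5+y)*(z+z))))+((36*((b+5)*(z+8)))+(((5*5)*(b+4))+((a*z)*(b+y))))) -> (((((b*y)+b)*x)*((8*z)+((5+y)*(z+z))))+((36*((b+5)*(z+8)))+((25*(b+4))+((a*z)*(b+y)))))
Fixed point: (((((b*y)+b)*x)*((8*z)+((5+y)*(z+z))))+((36*((b+5)*(z+8)))+((25*(b+4))+((a*z)*(b+y)))))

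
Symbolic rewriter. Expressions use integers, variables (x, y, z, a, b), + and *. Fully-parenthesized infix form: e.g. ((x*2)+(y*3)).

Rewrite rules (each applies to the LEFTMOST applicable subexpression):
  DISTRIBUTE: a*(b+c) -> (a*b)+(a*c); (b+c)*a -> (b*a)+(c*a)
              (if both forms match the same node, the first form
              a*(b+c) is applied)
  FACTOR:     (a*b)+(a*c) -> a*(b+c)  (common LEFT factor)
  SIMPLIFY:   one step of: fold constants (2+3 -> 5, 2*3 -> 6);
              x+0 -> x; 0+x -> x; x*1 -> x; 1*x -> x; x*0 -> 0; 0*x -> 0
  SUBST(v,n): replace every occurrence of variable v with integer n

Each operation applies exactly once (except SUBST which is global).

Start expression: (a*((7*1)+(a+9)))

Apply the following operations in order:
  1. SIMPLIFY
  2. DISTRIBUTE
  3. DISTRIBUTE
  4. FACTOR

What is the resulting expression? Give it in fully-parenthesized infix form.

Start: (a*((7*1)+(a+9)))
Apply SIMPLIFY at RL (target: (7*1)): (a*((7*1)+(a+9))) -> (a*(7+(a+9)))
Apply DISTRIBUTE at root (target: (a*(7+(a+9)))): (a*(7+(a+9))) -> ((a*7)+(a*(a+9)))
Apply DISTRIBUTE at R (target: (a*(a+9))): ((a*7)+(a*(a+9))) -> ((a*7)+((a*a)+(a*9)))
Apply FACTOR at R (target: ((a*a)+(a*9))): ((a*7)+((a*a)+(a*9))) -> ((a*7)+(a*(a+9)))

Answer: ((a*7)+(a*(a+9)))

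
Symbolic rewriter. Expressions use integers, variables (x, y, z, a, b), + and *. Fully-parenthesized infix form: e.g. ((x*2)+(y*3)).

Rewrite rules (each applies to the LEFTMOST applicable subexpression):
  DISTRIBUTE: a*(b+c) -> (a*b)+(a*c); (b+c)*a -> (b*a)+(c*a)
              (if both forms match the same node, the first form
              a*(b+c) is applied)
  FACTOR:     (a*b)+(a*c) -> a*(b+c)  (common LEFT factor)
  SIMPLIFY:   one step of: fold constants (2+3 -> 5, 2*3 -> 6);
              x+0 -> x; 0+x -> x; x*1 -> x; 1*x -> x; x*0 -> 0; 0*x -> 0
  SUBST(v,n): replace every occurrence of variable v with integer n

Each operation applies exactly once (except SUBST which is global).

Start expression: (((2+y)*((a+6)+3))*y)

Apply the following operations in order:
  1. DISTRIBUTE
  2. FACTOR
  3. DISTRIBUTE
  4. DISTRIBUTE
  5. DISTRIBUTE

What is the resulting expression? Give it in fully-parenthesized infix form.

Start: (((2+y)*((a+6)+3))*y)
Apply DISTRIBUTE at L (target: ((2+y)*((a+6)+3))): (((2+y)*((a+6)+3))*y) -> ((((2+y)*(a+6))+((2+y)*3))*y)
Apply FACTOR at L (target: (((2+y)*(a+6))+((2+y)*3))): ((((2+y)*(a+6))+((2+y)*3))*y) -> (((2+y)*((a+6)+3))*y)
Apply DISTRIBUTE at L (target: ((2+y)*((a+6)+3))): (((2+y)*((a+6)+3))*y) -> ((((2+y)*(a+6))+((2+y)*3))*y)
Apply DISTRIBUTE at root (target: ((((2+y)*(a+6))+((2+y)*3))*y)): ((((2+y)*(a+6))+((2+y)*3))*y) -> ((((2+y)*(a+6))*y)+(((2+y)*3)*y))
Apply DISTRIBUTE at LL (target: ((2+y)*(a+6))): ((((2+y)*(a+6))*y)+(((2+y)*3)*y)) -> (((((2+y)*a)+((2+y)*6))*y)+(((2+y)*3)*y))

Answer: (((((2+y)*a)+((2+y)*6))*y)+(((2+y)*3)*y))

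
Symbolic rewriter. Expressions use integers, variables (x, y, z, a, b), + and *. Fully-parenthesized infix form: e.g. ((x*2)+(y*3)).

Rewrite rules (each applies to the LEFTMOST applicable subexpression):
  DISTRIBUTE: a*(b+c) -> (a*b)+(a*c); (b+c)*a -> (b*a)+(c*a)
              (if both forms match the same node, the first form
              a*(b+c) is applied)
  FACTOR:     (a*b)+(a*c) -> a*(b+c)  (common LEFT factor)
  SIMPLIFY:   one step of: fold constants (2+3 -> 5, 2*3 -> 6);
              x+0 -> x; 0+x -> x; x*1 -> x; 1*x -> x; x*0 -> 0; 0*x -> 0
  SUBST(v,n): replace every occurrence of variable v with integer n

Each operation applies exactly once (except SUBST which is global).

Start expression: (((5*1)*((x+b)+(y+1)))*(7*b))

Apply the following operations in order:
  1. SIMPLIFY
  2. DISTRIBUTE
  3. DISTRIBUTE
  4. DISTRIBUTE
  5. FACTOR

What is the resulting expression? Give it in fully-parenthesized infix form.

Start: (((5*1)*((x+b)+(y+1)))*(7*b))
Apply SIMPLIFY at LL (target: (5*1)): (((5*1)*((x+b)+(y+1)))*(7*b)) -> ((5*((x+b)+(y+1)))*(7*b))
Apply DISTRIBUTE at L (target: (5*((x+b)+(y+1)))): ((5*((x+b)+(y+1)))*(7*b)) -> (((5*(x+b))+(5*(y+1)))*(7*b))
Apply DISTRIBUTE at root (target: (((5*(x+b))+(5*(y+1)))*(7*b))): (((5*(x+b))+(5*(y+1)))*(7*b)) -> (((5*(x+b))*(7*b))+((5*(y+1))*(7*b)))
Apply DISTRIBUTE at LL (target: (5*(x+b))): (((5*(x+b))*(7*b))+((5*(y+1))*(7*b))) -> ((((5*x)+(5*b))*(7*b))+((5*(y+1))*(7*b)))
Apply FACTOR at LL (target: ((5*x)+(5*b))): ((((5*x)+(5*b))*(7*b))+((5*(y+1))*(7*b))) -> (((5*(x+b))*(7*b))+((5*(y+1))*(7*b)))

Answer: (((5*(x+b))*(7*b))+((5*(y+1))*(7*b)))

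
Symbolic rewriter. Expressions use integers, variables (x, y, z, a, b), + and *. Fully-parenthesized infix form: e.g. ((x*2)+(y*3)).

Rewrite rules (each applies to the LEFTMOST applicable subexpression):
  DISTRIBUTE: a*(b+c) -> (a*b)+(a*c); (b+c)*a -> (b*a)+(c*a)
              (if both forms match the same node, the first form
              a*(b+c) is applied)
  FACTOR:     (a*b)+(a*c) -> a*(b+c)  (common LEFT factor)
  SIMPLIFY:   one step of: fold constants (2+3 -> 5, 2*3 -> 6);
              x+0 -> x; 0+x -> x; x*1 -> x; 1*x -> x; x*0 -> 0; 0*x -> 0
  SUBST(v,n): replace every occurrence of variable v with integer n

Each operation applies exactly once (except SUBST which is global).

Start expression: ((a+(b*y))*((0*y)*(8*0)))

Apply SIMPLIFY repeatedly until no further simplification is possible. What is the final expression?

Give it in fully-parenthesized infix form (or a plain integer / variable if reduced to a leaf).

Answer: 0

Derivation:
Start: ((a+(b*y))*((0*y)*(8*0)))
Step 1: at RL: (0*y) -> 0; overall: ((a+(b*y))*((0*y)*(8*0))) -> ((a+(b*y))*(0*(8*0)))
Step 2: at R: (0*(8*0)) -> 0; overall: ((a+(b*y))*(0*(8*0))) -> ((a+(b*y))*0)
Step 3: at root: ((a+(b*y))*0) -> 0; overall: ((a+(b*y))*0) -> 0
Fixed point: 0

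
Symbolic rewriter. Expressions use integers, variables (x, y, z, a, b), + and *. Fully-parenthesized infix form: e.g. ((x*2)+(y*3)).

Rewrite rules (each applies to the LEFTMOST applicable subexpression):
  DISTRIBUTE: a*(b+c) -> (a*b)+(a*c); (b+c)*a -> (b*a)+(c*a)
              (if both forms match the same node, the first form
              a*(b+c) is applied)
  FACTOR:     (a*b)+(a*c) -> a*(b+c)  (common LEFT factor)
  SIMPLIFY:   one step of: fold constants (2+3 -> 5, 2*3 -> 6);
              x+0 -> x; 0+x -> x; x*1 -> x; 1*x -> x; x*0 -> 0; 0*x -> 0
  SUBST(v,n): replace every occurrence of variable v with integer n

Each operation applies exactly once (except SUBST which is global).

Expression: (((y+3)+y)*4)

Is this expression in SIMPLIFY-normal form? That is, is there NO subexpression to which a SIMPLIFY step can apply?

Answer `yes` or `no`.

Expression: (((y+3)+y)*4)
Scanning for simplifiable subexpressions (pre-order)...
  at root: (((y+3)+y)*4) (not simplifiable)
  at L: ((y+3)+y) (not simplifiable)
  at LL: (y+3) (not simplifiable)
Result: no simplifiable subexpression found -> normal form.

Answer: yes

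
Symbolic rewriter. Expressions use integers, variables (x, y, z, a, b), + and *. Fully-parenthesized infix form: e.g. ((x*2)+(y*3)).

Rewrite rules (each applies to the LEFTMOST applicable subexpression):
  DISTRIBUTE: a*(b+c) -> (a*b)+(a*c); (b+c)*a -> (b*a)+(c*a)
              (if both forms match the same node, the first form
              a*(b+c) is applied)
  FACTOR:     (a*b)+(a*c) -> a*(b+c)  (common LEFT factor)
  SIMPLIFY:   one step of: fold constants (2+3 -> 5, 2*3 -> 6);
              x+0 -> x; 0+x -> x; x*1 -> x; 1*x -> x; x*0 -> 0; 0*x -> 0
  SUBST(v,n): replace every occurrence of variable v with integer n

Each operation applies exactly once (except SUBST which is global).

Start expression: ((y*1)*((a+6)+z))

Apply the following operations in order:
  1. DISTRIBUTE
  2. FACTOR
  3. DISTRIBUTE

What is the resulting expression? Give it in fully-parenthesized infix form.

Start: ((y*1)*((a+6)+z))
Apply DISTRIBUTE at root (target: ((y*1)*((a+6)+z))): ((y*1)*((a+6)+z)) -> (((y*1)*(a+6))+((y*1)*z))
Apply FACTOR at root (target: (((y*1)*(a+6))+((y*1)*z))): (((y*1)*(a+6))+((y*1)*z)) -> ((y*1)*((a+6)+z))
Apply DISTRIBUTE at root (target: ((y*1)*((a+6)+z))): ((y*1)*((a+6)+z)) -> (((y*1)*(a+6))+((y*1)*z))

Answer: (((y*1)*(a+6))+((y*1)*z))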